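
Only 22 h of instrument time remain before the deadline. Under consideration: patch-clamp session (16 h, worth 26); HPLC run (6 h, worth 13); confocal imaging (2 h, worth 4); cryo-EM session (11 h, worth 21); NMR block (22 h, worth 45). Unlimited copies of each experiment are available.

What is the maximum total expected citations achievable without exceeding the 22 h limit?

Taking 3×HPLC run + 2×confocal imaging: 22 h used, 47 in expected citations.
No other feasible combination exceeds 47.

47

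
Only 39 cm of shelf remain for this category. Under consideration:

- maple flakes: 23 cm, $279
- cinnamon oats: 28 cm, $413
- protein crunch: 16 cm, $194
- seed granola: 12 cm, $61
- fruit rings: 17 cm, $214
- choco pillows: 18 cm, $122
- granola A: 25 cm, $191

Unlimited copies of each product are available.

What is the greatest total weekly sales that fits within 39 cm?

473

Filling by ratio: cinnamon oats for 413, with 11 cm left unused.
The 28 cm tied up in cinnamon oats is better spent on maple flakes + protein crunch — total rises to 473 (39 cm).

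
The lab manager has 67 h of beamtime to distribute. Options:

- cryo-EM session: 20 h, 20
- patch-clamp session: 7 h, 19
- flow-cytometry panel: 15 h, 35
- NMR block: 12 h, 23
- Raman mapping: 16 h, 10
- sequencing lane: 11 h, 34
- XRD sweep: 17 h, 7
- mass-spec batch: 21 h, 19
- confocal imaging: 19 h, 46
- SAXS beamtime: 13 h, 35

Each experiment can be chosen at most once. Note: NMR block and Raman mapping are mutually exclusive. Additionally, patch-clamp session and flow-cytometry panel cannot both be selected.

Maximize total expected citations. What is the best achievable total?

157

Density check — sequencing lane 3.09, patch-clamp session 2.71, SAXS beamtime 2.69, confocal imaging 2.42 are the best per h.
Taking patch-clamp session + NMR block + sequencing lane + confocal imaging + SAXS beamtime: 62 h used, 157 in expected citations.
No other feasible combination exceeds 157.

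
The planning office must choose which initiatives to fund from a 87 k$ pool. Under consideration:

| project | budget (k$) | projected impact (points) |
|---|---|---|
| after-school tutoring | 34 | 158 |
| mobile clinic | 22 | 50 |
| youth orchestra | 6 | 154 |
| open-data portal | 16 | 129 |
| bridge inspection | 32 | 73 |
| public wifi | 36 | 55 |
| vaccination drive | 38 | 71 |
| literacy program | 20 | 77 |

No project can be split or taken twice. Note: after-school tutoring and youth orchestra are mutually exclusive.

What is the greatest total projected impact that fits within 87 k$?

433

Ranking by ratio (projected impact/k$): youth orchestra 25.67, open-data portal 8.06, after-school tutoring 4.65, literacy program 3.85.
Youth orchestra + open-data portal + bridge inspection + literacy program uses 74 of the 87 k$ and totals 433.
No other feasible combination exceeds 433.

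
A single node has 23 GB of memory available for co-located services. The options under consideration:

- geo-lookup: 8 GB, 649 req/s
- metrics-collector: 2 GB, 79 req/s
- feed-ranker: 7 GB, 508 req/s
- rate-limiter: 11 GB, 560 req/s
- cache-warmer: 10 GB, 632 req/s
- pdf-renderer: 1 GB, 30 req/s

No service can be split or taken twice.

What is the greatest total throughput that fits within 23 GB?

1390

Ranking by ratio (throughput/GB): geo-lookup 81.12, feed-ranker 72.57, cache-warmer 63.20, rate-limiter 50.91.
Greedy by ratio would take geo-lookup + metrics-collector + feed-ranker + pdf-renderer: 18 GB used, total 1266.
Replace feed-ranker with cache-warmer: the trade gains 124 net, giving 1390 at 21 GB.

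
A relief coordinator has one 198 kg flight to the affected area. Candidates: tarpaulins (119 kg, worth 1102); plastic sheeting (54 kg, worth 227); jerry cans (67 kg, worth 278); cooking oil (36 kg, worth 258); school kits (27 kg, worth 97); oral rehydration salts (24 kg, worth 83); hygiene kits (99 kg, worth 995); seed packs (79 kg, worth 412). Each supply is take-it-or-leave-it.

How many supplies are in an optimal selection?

2

The maximum people served within 198 kg is 1514.
One optimal bundle: tarpaulins + seed packs (198 kg).
Every optimal selection uses 2 supplies.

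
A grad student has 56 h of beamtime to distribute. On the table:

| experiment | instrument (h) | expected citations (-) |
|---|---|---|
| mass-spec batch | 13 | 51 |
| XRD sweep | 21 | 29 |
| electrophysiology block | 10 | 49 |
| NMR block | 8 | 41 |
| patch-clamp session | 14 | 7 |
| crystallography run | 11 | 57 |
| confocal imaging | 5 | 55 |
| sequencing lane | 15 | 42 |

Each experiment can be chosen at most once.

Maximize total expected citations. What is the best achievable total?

254

Ranking by ratio (expected citations/h): confocal imaging 11.00, crystallography run 5.18, NMR block 5.12, electrophysiology block 4.90.
The ratio heuristic lands on mass-spec batch + electrophysiology block + NMR block + crystallography run + confocal imaging (253) but leaves 9 h idle.
Dropping NMR block frees 8 h; slotting in sequencing lane (15 h) lifts the total to 254 at 54 h.
That's the maximum — no swap from here does better than 254.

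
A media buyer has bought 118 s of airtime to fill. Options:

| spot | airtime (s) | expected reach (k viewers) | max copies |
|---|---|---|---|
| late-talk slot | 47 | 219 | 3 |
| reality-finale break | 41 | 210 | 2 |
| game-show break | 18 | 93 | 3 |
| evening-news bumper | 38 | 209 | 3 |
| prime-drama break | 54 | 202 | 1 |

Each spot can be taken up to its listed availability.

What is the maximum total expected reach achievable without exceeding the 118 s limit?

By expected reach per s: evening-news bumper 5.50, game-show break 5.17, reality-finale break 5.12 lead.
The ratio heuristic lands on 3×evening-news bumper (627) but leaves 4 s idle.
The 38 s tied up in evening-news bumper is better spent on reality-finale break — total rises to 628 (117 s).

628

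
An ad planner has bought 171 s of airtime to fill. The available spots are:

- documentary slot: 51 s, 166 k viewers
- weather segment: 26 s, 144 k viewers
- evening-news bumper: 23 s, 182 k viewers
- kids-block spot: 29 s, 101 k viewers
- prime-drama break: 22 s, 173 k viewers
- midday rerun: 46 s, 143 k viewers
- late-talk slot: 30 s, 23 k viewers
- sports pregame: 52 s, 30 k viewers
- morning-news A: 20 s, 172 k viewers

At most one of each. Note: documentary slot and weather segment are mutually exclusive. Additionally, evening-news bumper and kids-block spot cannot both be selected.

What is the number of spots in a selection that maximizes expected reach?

The maximum expected reach within 171 s is 837.
One optimal bundle: weather segment + evening-news bumper + prime-drama break + midday rerun + late-talk slot + morning-news A (167 s).
All optima have 6 spots.

6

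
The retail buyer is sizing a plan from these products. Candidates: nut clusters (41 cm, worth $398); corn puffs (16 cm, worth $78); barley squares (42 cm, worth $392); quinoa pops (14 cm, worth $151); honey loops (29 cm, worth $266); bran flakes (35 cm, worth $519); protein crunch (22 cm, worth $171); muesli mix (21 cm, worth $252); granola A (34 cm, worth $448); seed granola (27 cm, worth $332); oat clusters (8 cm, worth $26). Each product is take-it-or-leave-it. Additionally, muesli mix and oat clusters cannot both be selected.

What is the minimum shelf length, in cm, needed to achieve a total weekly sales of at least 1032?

82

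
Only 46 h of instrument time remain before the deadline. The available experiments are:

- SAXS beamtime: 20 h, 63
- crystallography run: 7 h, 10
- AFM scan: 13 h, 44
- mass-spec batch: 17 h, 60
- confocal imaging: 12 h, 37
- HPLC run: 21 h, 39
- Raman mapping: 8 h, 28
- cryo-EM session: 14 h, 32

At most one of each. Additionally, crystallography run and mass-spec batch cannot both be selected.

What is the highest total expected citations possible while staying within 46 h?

151

Taking SAXS beamtime + mass-spec batch + Raman mapping: 45 h used, 151 in expected citations.
The closest alternative, SAXS beamtime + AFM scan + confocal imaging, reaches only 144.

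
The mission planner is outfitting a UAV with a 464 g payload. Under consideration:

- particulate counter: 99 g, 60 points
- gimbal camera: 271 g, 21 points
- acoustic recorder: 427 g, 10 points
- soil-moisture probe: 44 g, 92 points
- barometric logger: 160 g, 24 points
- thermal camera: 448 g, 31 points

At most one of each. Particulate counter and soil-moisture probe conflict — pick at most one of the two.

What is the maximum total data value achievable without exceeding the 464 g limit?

Taking soil-moisture probe + barometric logger: 204 g used, 116 in data value.

116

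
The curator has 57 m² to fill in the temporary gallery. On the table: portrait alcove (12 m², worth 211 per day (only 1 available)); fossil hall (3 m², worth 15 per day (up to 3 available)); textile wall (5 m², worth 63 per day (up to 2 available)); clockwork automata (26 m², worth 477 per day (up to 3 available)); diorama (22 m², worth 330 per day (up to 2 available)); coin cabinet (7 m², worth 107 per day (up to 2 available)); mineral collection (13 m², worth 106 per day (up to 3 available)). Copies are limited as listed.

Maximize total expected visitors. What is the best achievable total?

1017

Taking textile wall + 2×clockwork automata: 57 m² used, 1017 in expected visitors.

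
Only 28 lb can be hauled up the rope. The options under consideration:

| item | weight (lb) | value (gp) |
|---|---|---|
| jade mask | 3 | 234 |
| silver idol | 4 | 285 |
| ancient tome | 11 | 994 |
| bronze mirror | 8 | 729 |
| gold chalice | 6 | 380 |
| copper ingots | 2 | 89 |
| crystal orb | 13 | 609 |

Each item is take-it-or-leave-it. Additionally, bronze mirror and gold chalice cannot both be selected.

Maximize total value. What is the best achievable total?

2331

Density check — bronze mirror 91.12, ancient tome 90.36, jade mask 78.00, silver idol 71.25 are the best per lb.
The ratio ordering already packs tightly: jade mask + silver idol + ancient tome + bronze mirror + copper ingots, 28 lb, 2331.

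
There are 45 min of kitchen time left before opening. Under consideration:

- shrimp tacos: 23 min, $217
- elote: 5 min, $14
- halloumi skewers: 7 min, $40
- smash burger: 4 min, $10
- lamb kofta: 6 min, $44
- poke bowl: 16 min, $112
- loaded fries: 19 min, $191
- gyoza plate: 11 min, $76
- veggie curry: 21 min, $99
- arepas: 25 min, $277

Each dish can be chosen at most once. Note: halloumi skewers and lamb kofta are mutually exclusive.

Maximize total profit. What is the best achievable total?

Density check — arepas 11.08, loaded fries 10.05, shrimp tacos 9.43 are the best per min.
The ratio ordering already packs tightly: loaded fries + arepas, 44 min, 468.

468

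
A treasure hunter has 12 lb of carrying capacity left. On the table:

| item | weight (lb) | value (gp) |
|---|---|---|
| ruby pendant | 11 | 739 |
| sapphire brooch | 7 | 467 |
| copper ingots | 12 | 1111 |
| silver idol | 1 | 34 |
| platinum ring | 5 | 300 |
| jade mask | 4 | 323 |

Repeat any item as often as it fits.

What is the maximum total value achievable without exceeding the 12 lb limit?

Copper ingots uses 12 of the 12 lb and totals 1111.
No other feasible combination exceeds 1111.

1111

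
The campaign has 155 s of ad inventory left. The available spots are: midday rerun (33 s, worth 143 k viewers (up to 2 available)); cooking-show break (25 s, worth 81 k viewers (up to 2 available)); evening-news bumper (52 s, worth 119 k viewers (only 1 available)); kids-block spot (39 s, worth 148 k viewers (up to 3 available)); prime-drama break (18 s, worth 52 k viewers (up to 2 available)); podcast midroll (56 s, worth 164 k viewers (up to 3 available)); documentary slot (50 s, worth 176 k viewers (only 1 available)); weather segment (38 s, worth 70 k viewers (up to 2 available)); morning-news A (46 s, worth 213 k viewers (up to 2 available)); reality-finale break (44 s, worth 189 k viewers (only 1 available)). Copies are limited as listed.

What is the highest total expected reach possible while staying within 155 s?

667

The ratio heuristic lands on midday rerun + cooking-show break + 2×morning-news A (650) but leaves 5 s idle.
The 58 s tied up in midday rerun and cooking-show break is better spent on prime-drama break + reality-finale break — total rises to 667 (154 s).
Every other selection either busts 155 s or exceeds an availability limit or fails to beat 667.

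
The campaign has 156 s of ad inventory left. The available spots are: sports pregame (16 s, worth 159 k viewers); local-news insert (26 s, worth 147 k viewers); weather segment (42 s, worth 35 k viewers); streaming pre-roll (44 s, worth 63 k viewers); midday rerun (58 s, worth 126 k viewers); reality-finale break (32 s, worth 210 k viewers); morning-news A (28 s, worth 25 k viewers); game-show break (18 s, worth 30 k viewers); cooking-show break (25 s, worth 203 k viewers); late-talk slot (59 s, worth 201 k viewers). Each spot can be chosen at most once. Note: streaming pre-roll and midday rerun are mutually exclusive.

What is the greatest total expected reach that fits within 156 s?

A density-first pass picks sports pregame + local-news insert + reality-finale break + morning-news A + game-show break + cooking-show break — 774 at 145 s.
Replace local-news insert and morning-news A with late-talk slot: the trade gains 29 net, giving 803 at 150 s.
The spare 6 s is too small for any remaining spot, and no feasible exchange beats 803.

803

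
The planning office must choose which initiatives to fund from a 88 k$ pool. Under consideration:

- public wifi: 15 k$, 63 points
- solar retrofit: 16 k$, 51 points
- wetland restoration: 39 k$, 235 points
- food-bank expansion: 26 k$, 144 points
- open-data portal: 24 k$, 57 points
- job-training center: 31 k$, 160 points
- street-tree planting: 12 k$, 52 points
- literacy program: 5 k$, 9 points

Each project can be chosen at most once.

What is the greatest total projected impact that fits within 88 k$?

458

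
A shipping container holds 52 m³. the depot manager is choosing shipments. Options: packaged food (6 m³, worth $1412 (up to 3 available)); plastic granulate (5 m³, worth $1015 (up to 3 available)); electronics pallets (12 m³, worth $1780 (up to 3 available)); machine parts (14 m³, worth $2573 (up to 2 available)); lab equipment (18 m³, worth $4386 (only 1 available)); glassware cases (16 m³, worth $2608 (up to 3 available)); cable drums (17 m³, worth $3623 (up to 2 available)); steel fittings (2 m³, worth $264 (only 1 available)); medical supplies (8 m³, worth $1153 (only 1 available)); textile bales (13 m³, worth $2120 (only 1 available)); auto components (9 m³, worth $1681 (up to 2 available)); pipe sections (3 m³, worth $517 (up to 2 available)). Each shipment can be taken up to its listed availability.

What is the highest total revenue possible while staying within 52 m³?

11848

The ratio heuristic lands on 3×packaged food + 3×plastic granulate + lab equipment (11667) but leaves 1 m³ idle.
Replace packaged food and 2×plastic granulate with cable drums: the trade gains 181 net, giving 11848 at 52 m³.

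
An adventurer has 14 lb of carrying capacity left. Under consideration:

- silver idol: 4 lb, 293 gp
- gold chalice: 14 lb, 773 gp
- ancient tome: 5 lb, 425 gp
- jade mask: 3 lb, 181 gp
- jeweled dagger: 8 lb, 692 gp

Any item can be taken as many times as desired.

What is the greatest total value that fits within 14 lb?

Density check — jeweled dagger 86.50, ancient tome 85.00, silver idol 73.25 are the best per lb.
Filling by ratio: ancient tome + jeweled dagger for 1117, with 1 lb left unused.
The 8 lb tied up in jeweled dagger is better spent on silver idol + ancient tome — total rises to 1143 (14 lb).
Nothing else within 14 lb beats 1143.

1143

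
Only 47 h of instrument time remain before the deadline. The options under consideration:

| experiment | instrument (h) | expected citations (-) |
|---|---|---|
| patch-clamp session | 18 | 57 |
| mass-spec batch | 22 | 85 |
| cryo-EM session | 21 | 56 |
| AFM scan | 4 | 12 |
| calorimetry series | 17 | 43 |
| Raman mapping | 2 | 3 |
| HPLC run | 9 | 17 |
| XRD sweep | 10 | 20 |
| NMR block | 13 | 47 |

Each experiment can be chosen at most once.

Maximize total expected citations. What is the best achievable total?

157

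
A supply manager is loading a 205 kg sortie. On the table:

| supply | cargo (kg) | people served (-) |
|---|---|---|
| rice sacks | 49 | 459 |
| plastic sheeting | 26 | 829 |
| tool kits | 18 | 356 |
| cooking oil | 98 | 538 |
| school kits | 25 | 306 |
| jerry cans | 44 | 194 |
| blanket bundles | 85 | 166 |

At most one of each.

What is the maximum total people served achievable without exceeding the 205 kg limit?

2182

Density check — plastic sheeting 31.88, tool kits 19.78, school kits 12.24, rice sacks 9.37 are the best per kg.
Filling by ratio: rice sacks + plastic sheeting + tool kits + school kits + jerry cans for 2144, with 43 kg left unused.
The 69 kg tied up in school kits and jerry cans is better spent on cooking oil — total rises to 2182 (191 kg).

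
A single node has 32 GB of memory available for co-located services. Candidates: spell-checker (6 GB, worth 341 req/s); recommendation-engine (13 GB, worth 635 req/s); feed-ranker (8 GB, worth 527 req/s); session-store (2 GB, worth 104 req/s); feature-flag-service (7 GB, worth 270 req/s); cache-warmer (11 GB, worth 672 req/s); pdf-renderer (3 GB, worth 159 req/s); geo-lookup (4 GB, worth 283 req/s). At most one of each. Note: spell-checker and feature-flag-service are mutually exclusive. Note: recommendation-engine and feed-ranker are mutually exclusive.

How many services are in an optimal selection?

The maximum throughput within 32 GB is 1982.
spell-checker + feed-ranker + cache-warmer + pdf-renderer + geo-lookup hits 1982 at 32 GB.
Any selection reaching 1982 contains exactly 5 services.

5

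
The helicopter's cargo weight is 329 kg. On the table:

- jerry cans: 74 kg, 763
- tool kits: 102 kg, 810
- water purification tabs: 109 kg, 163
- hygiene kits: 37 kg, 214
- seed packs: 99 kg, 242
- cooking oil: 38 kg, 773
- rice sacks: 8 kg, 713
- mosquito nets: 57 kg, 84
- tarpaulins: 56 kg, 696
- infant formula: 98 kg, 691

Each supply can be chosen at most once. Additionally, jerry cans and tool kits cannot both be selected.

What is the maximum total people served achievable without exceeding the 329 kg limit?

Best packing: jerry cans + hygiene kits + cooking oil + rice sacks + tarpaulins + infant formula — 311 kg, 3850 total.
The closest alternative, tool kits + cooking oil + rice sacks + tarpaulins + infant formula, reaches only 3683.

3850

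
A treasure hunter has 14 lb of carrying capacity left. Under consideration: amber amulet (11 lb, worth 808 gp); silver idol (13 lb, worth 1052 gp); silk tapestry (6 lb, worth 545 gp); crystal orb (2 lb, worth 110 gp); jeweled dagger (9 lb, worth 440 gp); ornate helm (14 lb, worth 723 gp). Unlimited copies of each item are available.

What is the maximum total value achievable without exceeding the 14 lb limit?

The ratio ordering already packs tightly: 2×silk tapestry + crystal orb, 14 lb, 1200.

1200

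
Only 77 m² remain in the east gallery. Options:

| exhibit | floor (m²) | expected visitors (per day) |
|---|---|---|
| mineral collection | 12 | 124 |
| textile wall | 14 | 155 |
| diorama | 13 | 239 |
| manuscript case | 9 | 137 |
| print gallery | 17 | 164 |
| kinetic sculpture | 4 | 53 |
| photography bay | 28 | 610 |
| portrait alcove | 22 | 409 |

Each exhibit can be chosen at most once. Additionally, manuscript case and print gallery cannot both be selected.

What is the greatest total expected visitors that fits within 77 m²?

1448

Diorama + manuscript case + kinetic sculpture + photography bay + portrait alcove uses 76 of the 77 m² and totals 1448.
Nothing else feasible within 77 m² beats 1448.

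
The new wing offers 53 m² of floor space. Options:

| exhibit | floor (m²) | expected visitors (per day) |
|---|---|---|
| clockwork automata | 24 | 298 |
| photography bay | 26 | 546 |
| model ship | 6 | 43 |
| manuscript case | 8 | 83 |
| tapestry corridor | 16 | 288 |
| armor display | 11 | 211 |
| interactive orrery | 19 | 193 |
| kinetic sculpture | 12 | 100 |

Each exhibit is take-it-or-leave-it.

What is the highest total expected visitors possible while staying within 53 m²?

By expected visitors per m²: photography bay 21.00, armor display 19.18, tapestry corridor 18.00 lead.
Taking photography bay + tapestry corridor + armor display: 53 m² used, 1045 in expected visitors.
Nothing else within 53 m² beats 1045.

1045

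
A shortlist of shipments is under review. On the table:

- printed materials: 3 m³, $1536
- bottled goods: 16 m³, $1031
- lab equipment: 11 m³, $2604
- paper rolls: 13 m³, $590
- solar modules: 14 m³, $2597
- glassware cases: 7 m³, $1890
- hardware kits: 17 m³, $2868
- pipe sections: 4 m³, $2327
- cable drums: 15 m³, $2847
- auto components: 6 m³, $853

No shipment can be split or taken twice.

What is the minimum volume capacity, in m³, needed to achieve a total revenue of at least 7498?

25

Minimise m³ subject to total revenue ≥ 7498.
printed materials + lab equipment + glassware cases + pipe sections reaches 8357 using 25 m³.
Any bundle with less than 25 m³ falls short of 7498.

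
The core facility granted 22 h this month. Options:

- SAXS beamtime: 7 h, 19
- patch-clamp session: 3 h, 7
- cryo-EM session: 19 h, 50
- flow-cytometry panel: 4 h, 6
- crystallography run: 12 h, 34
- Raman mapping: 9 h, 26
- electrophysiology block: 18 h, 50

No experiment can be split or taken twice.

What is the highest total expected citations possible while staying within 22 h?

60

By expected citations per h: Raman mapping 2.89, crystallography run 2.83, electrophysiology block 2.78, SAXS beamtime 2.71 lead.
Taking SAXS beamtime + patch-clamp session + crystallography run: 22 h used, 60 in expected citations.
Every other selection either busts 22 h or fails to beat 60.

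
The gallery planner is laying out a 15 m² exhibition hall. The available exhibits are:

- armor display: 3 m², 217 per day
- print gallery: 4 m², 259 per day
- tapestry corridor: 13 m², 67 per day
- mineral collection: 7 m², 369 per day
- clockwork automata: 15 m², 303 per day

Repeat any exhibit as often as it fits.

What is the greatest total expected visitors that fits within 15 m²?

1085

The ratio ordering already packs tightly: 5×armor display, 15 m², 1085.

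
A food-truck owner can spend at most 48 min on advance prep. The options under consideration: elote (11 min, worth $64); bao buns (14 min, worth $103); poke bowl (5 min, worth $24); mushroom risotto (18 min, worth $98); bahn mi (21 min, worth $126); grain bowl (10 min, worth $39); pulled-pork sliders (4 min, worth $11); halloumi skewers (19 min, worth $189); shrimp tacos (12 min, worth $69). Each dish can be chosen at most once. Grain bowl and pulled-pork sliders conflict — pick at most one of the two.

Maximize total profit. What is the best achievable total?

367

The ratio ordering already packs tightly: elote + bao buns + pulled-pork sliders + halloumi skewers, 48 min, 367.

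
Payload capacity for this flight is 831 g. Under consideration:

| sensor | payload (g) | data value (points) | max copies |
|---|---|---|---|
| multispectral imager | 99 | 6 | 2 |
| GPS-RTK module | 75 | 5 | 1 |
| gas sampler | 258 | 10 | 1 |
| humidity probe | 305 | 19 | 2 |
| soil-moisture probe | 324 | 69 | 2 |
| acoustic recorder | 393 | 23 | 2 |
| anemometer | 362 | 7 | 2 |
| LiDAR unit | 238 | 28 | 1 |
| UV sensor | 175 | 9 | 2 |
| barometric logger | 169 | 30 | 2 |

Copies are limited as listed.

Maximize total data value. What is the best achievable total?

168

Taking 2×soil-moisture probe + barometric logger: 817 g used, 168 in data value.
Every other selection either busts 831 g or exceeds an availability limit or fails to beat 168.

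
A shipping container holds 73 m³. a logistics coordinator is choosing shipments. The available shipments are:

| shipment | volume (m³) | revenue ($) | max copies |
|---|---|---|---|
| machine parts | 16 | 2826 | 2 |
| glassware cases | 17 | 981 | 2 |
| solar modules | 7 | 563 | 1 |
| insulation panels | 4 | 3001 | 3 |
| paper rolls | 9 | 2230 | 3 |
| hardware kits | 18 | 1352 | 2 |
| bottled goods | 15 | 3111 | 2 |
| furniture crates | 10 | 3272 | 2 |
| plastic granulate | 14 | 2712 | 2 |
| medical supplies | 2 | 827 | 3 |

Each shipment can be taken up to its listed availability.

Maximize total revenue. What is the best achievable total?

By revenue per m³: insulation panels 750.25, medical supplies 413.50, furniture crates 327.20, paper rolls 247.78 lead.
Filling by ratio: solar modules + 3×insulation panels + 3×paper rolls + 2×furniture crates + 3×medical supplies for 25281, with 1 m³ left unused.
Replace solar modules and paper rolls with bottled goods: the trade gains 318 net, giving 25599 at 71 m³.
The spare 2 m³ is too small for any remaining shipment, and no exchange beats 25599.

25599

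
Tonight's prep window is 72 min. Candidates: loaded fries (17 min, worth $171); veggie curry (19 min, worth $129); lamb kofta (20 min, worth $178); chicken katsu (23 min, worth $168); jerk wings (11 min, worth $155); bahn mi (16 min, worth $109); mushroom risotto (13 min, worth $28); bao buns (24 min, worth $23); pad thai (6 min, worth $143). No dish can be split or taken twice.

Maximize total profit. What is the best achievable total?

By profit per min: pad thai 23.83, jerk wings 14.09, loaded fries 10.06, lamb kofta 8.90 lead.
Taking loaded fries + lamb kofta + jerk wings + bahn mi + pad thai: 70 min used, 756 in profit.

756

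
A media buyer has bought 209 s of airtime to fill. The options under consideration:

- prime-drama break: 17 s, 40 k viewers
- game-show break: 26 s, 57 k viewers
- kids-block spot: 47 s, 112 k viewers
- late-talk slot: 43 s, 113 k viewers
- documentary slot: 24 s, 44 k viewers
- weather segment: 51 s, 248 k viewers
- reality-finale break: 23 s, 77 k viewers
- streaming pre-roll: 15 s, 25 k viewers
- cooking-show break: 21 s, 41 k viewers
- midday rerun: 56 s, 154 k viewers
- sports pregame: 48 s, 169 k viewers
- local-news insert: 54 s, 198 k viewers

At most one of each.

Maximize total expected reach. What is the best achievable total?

769

Filling by ratio: prime-drama break + weather segment + reality-finale break + streaming pre-roll + sports pregame + local-news insert for 757, with 1 s left unused.
The 55 s tied up in prime-drama break and reality-finale break and streaming pre-roll is better spent on midday rerun — total rises to 769 (209 s).
Runner-up prime-drama break + weather segment + reality-finale break + streaming pre-roll + sports pregame + local-news insert tops out at 757.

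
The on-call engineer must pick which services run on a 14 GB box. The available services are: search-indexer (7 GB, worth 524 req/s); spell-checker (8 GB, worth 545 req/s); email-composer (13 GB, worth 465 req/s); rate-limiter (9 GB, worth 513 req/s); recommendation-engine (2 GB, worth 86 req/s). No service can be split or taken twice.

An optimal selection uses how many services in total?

2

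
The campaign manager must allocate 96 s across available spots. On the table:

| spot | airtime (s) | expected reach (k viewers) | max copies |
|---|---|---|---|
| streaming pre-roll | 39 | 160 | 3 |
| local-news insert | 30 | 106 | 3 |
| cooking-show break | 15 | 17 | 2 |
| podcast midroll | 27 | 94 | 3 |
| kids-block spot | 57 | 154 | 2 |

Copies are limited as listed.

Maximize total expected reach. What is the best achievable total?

360

A density-first pass picks 2×streaming pre-roll + cooking-show break — 337 at 93 s.
Replace streaming pre-roll and cooking-show break with local-news insert + podcast midroll: the trade gains 23 net, giving 360 at 96 s.
Nothing else within 96 s beats 360.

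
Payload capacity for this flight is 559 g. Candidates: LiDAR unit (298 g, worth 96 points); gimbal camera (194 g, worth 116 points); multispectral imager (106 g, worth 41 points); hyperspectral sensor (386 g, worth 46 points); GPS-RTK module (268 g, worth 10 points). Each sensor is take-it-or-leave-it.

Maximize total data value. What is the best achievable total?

212

Greedy by ratio would take gimbal camera + multispectral imager: 300 g used, total 157.
Dropping multispectral imager frees 106 g; slotting in LiDAR unit (298 g) lifts the total to 212 at 492 g.
Runner-up gimbal camera + multispectral imager tops out at 157.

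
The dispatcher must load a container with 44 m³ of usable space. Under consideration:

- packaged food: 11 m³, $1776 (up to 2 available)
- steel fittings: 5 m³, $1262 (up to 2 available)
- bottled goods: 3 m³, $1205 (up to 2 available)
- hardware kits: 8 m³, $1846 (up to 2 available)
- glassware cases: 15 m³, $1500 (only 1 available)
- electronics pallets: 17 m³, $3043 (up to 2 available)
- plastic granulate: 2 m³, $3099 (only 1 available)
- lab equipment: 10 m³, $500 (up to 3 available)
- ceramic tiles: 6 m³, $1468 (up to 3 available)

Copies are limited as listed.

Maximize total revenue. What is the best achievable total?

14283

Taking 2×steel fittings + 2×bottled goods + hardware kits + plastic granulate + 3×ceramic tiles: 44 m³ used, 14283 in revenue.
Nothing else within 44 m³ beats 14283.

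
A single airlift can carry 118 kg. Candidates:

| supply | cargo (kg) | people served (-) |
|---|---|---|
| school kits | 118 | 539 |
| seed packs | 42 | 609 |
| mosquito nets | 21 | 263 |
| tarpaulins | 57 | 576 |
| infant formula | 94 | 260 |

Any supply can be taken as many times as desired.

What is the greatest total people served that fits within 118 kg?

1481

2×seed packs + mosquito nets uses 105 of the 118 kg and totals 1481.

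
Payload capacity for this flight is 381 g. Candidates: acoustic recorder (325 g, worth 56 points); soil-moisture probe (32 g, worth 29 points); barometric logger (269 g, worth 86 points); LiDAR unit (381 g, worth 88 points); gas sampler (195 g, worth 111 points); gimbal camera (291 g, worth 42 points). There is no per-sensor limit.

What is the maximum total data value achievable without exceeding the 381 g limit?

Ranking by ratio (data value/g): soil-moisture probe 0.91, gas sampler 0.57, barometric logger 0.32, LiDAR unit 0.23.
Taking 11×soil-moisture probe: 352 g used, 319 in data value.
No other feasible combination exceeds 319.

319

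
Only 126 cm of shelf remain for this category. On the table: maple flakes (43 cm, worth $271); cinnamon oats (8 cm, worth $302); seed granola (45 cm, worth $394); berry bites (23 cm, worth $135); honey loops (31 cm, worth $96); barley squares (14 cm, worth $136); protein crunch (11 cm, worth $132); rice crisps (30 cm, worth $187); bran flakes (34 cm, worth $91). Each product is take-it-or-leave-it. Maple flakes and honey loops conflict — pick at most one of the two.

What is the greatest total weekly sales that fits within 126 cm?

Maple flakes + cinnamon oats + seed granola + barley squares + protein crunch uses 121 of the 126 cm and totals 1235.
An exhaustive check of the 512 subsets confirms 1235.

1235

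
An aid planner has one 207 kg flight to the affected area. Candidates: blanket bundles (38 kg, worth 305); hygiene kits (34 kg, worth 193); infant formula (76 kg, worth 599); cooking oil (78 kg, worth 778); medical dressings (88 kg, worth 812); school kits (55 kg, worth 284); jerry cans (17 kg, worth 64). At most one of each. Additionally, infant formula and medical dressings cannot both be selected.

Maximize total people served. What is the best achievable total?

1895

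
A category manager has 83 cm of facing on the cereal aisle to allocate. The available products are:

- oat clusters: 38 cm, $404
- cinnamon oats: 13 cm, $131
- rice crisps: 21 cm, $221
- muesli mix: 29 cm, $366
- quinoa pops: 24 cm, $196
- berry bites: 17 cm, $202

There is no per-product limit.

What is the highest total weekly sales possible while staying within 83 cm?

972

Ranking by ratio (weekly sales/cm): muesli mix 12.62, berry bites 11.88, oat clusters 10.63.
Filling by ratio: 2×muesli mix + berry bites for 934, with 8 cm left unused.
Replace muesli mix with 2×berry bites: the trade gains 38 net, giving 972 at 80 cm.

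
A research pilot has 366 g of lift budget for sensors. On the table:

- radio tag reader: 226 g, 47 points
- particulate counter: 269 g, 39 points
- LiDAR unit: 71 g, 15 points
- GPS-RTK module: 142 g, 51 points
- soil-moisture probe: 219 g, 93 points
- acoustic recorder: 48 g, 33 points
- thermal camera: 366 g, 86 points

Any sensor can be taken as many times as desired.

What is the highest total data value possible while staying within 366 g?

231

Best packing: 7×acoustic recorder — 336 g, 231 total.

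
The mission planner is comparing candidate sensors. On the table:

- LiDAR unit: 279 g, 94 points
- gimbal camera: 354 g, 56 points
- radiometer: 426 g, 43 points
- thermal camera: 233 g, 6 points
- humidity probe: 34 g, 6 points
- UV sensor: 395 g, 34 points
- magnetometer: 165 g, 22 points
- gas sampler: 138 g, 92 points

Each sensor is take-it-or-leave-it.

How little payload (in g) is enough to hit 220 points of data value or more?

Minimise g subject to total data value ≥ 220.
LiDAR unit + gimbal camera + gas sampler: 242 data value at 771 g.
Below 771 g the best achievable stays under 220.

771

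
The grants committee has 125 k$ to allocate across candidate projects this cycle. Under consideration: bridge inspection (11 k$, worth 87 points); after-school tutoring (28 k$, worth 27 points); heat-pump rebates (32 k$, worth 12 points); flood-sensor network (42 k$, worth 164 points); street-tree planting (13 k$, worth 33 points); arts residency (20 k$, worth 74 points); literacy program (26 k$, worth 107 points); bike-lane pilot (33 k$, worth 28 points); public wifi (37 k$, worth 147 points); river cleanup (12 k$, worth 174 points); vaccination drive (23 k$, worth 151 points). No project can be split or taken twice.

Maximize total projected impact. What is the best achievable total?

723

Filling by ratio: bridge inspection + street-tree planting + literacy program + public wifi + river cleanup + vaccination drive for 699, with 3 k$ left unused.
The 39 k$ tied up in street-tree planting and literacy program is better spent on flood-sensor network — total rises to 723 (125 k$).
That's the maximum — no swap from here does better than 723.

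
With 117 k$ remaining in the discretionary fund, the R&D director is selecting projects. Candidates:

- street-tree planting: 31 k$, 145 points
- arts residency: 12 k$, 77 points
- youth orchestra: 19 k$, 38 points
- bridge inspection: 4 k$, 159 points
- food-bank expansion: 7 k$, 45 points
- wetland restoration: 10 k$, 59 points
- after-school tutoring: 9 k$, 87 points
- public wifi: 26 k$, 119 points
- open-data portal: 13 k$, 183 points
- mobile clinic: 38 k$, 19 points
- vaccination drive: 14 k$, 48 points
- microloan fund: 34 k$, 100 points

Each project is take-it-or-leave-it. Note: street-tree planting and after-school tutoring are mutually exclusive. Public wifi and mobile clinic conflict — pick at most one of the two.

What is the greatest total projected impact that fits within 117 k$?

835

By projected impact per k$: bridge inspection 39.75, open-data portal 14.08, after-school tutoring 9.67, food-bank expansion 6.43 lead.
Best packing: street-tree planting + arts residency + bridge inspection + food-bank expansion + wetland restoration + public wifi + open-data portal + vaccination drive — 117 k$, 835 total.
No other feasible combination exceeds 835.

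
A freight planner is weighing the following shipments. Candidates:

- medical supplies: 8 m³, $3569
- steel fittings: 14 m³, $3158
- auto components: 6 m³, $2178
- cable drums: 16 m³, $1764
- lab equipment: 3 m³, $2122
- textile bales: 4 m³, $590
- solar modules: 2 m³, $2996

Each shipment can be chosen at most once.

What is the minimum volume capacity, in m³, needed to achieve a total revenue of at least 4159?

5

Minimise m³ subject to total revenue ≥ 4159.
lab equipment + solar modules: 5118 revenue at 5 m³.
Any bundle with less than 5 m³ falls short of 4159.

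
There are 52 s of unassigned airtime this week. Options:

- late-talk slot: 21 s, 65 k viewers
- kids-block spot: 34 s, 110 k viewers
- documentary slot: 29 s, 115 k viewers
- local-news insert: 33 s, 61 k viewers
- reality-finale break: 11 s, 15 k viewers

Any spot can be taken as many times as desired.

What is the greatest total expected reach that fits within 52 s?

Best packing: late-talk slot + documentary slot — 50 s, 180 total.
Nothing else within 52 s beats 180.

180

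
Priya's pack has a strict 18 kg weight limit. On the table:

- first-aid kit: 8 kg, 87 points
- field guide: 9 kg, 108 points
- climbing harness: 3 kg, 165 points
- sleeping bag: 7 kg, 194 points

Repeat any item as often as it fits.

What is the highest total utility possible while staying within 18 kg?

6×climbing harness uses 18 of the 18 kg and totals 990.
Every other selection either busts 18 kg or fails to beat 990.

990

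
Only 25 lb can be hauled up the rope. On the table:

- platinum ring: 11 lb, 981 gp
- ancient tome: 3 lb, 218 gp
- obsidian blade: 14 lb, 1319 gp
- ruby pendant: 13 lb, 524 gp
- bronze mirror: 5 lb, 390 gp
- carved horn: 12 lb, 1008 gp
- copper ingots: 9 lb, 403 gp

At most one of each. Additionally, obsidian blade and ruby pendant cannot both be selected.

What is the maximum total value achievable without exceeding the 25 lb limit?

By value per lb: obsidian blade 94.21, platinum ring 89.18, carved horn 84.00, bronze mirror 78.00 lead.
Best packing: platinum ring + obsidian blade — 25 lb, 2300 total.
Next best is platinum ring + carved horn at 1989 (23 lb) — short by 311.

2300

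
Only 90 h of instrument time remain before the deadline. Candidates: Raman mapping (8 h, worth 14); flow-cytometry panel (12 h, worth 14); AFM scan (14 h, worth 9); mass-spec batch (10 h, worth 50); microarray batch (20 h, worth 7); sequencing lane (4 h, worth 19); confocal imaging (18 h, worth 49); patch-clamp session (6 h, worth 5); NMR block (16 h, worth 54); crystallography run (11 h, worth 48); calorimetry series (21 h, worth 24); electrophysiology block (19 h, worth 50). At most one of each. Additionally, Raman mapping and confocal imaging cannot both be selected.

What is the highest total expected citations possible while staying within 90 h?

284

Best packing: flow-cytometry panel + mass-spec batch + sequencing lane + confocal imaging + NMR block + crystallography run + electrophysiology block — 90 h, 284 total.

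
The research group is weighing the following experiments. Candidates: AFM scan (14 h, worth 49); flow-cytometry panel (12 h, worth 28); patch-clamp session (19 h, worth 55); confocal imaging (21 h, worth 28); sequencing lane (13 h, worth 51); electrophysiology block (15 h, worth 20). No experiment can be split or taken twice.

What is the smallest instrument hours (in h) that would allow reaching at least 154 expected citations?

46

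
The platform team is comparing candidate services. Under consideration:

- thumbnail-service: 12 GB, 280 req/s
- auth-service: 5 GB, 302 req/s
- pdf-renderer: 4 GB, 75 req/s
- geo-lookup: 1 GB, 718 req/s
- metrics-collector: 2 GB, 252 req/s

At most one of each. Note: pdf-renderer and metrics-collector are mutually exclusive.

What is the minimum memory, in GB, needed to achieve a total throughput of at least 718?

1

Need the lightest bundle worth ≥ 718.
geo-lookup: 718 throughput at 1 GB.
Below 1 GB the best achievable stays under 718.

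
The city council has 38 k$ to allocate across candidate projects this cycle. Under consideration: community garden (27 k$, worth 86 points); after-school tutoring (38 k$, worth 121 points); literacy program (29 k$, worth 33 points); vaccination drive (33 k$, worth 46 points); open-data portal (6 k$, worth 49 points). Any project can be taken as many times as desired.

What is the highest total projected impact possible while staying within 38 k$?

Ranking by ratio (projected impact/k$): open-data portal 8.17, community garden 3.19, after-school tutoring 3.18.
The ratio ordering already packs tightly: 6×open-data portal, 36 k$, 294.
The spare 2 k$ is too small for any remaining project, and no exchange beats 294.

294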